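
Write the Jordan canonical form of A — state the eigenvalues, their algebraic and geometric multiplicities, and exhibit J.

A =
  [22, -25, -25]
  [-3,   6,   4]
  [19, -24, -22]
J_3(2)

The characteristic polynomial is
  det(x·I − A) = x^3 - 6*x^2 + 12*x - 8 = (x - 2)^3

Eigenvalues and multiplicities (the geometric multiplicity of λ is n − rank(A − λI), which equals the number of Jordan blocks for λ):
  λ = 2: algebraic multiplicity = 3, geometric multiplicity = 1

Determining the block sizes for each eigenvalue:
  λ = 2: one block (gm = 1), so the single block has size am = 3 → block sizes [3]

Assembling the blocks gives a Jordan form
J =
  [2, 1, 0]
  [0, 2, 1]
  [0, 0, 2]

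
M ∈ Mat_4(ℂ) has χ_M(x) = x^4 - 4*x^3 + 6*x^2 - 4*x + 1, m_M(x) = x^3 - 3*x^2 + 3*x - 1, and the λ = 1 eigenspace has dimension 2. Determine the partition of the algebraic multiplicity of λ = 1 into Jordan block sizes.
Block sizes for λ = 1: [3, 1]

Step 1 — from the characteristic polynomial, algebraic multiplicity of λ = 1 is 4. From dim ker(M − (1)·I) = 2, there are exactly 2 Jordan blocks for λ = 1.
Step 2 — from the minimal polynomial, the factor (x − 1)^3 tells us the largest block for λ = 1 has size 3.
Step 3 — with total size 4, 2 blocks, and largest block 3, the block sizes (in nonincreasing order) are [3, 1].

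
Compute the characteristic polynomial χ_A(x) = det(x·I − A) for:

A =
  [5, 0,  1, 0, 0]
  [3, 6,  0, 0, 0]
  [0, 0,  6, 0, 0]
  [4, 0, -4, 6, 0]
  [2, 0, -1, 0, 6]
x^5 - 29*x^4 + 336*x^3 - 1944*x^2 + 5616*x - 6480

Expanding det(x·I − A) (e.g. by cofactor expansion or by noting that A is similar to its Jordan form J, which has the same characteristic polynomial as A) gives
  χ_A(x) = x^5 - 29*x^4 + 336*x^3 - 1944*x^2 + 5616*x - 6480
which factors as (x - 6)^4*(x - 5). The eigenvalues (with algebraic multiplicities) are λ = 5 with multiplicity 1, λ = 6 with multiplicity 4.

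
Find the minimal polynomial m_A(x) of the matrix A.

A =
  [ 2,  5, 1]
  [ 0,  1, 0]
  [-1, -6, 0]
x^3 - 3*x^2 + 3*x - 1

The characteristic polynomial is χ_A(x) = (x - 1)^3, so the eigenvalues are known. The minimal polynomial is
  m_A(x) = Π_λ (x − λ)^{k_λ}
where k_λ is the size of the *largest* Jordan block for λ (equivalently, the smallest k with (A − λI)^k v = 0 for every generalised eigenvector v of λ).

  λ = 1: largest Jordan block has size 3, contributing (x − 1)^3

So m_A(x) = (x - 1)^3 = x^3 - 3*x^2 + 3*x - 1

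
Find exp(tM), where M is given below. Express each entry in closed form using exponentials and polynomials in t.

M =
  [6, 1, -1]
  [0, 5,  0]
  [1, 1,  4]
e^{tM} =
  [t*exp(5*t) + exp(5*t), t*exp(5*t), -t*exp(5*t)]
  [0, exp(5*t), 0]
  [t*exp(5*t), t*exp(5*t), -t*exp(5*t) + exp(5*t)]

Strategy: write M = P · J · P⁻¹ where J is a Jordan canonical form, so e^{tM} = P · e^{tJ} · P⁻¹, and e^{tJ} can be computed block-by-block.

M has Jordan form
J =
  [5, 1, 0]
  [0, 5, 0]
  [0, 0, 5]
(up to reordering of blocks).

Per-block formulas:
  For a 2×2 Jordan block J_2(5): exp(t · J_2(5)) = e^(5t)·(I + t·N), where N is the 2×2 nilpotent shift.
  For a 1×1 block at λ = 5: exp(t · [5]) = [e^(5t)].

After assembling e^{tJ} and conjugating by P, we get:

e^{tM} =
  [t*exp(5*t) + exp(5*t), t*exp(5*t), -t*exp(5*t)]
  [0, exp(5*t), 0]
  [t*exp(5*t), t*exp(5*t), -t*exp(5*t) + exp(5*t)]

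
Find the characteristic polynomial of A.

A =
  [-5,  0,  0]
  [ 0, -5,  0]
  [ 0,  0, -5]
x^3 + 15*x^2 + 75*x + 125

Expanding det(x·I − A) (e.g. by cofactor expansion or by noting that A is similar to its Jordan form J, which has the same characteristic polynomial as A) gives
  χ_A(x) = x^3 + 15*x^2 + 75*x + 125
which factors as (x + 5)^3. The eigenvalues (with algebraic multiplicities) are λ = -5 with multiplicity 3.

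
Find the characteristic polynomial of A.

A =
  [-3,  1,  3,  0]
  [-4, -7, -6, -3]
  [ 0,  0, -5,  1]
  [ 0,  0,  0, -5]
x^4 + 20*x^3 + 150*x^2 + 500*x + 625

Expanding det(x·I − A) (e.g. by cofactor expansion or by noting that A is similar to its Jordan form J, which has the same characteristic polynomial as A) gives
  χ_A(x) = x^4 + 20*x^3 + 150*x^2 + 500*x + 625
which factors as (x + 5)^4. The eigenvalues (with algebraic multiplicities) are λ = -5 with multiplicity 4.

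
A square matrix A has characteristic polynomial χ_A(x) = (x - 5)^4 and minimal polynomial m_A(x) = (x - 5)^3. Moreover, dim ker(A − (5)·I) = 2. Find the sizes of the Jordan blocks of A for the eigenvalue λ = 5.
Block sizes for λ = 5: [3, 1]

Step 1 — from the characteristic polynomial, algebraic multiplicity of λ = 5 is 4. From dim ker(A − (5)·I) = 2, there are exactly 2 Jordan blocks for λ = 5.
Step 2 — from the minimal polynomial, the factor (x − 5)^3 tells us the largest block for λ = 5 has size 3.
Step 3 — with total size 4, 2 blocks, and largest block 3, the block sizes (in nonincreasing order) are [3, 1].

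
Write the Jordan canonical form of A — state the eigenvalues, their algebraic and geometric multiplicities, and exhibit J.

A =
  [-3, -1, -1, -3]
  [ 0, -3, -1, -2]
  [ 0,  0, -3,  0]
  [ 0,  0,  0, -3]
J_3(-3) ⊕ J_1(-3)

The characteristic polynomial is
  det(x·I − A) = x^4 + 12*x^3 + 54*x^2 + 108*x + 81 = (x + 3)^4

Eigenvalues and multiplicities (the geometric multiplicity of λ is n − rank(A − λI), which equals the number of Jordan blocks for λ):
  λ = -3: algebraic multiplicity = 4, geometric multiplicity = 2

Determining the block sizes for each eigenvalue:
  λ = -3: with am = 4 and gm = 2, the partition is not yet determined (e.g. several partitions of 4 into 2 parts exist). Let N = A − (-3)·I. Computing rank(N^1) = 2, rank(N^2) = 1, rank(N^3) = 0; the number of blocks of size ≥ j is rank(N^{j−1}) − rank(N^j), giving [2, 1, 1]. So we have 1 block(s) of size 3, 1 block(s) of size 1 → block sizes [3, 1]

Assembling the blocks gives a Jordan form
J =
  [-3,  1,  0,  0]
  [ 0, -3,  1,  0]
  [ 0,  0, -3,  0]
  [ 0,  0,  0, -3]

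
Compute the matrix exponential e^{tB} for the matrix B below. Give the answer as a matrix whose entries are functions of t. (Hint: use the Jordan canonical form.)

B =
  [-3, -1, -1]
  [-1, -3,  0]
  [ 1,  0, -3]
e^{tB} =
  [exp(-3*t), -t*exp(-3*t), -t*exp(-3*t)]
  [-t*exp(-3*t), t^2*exp(-3*t)/2 + exp(-3*t), t^2*exp(-3*t)/2]
  [t*exp(-3*t), -t^2*exp(-3*t)/2, -t^2*exp(-3*t)/2 + exp(-3*t)]

Strategy: write B = P · J · P⁻¹ where J is a Jordan canonical form, so e^{tB} = P · e^{tJ} · P⁻¹, and e^{tJ} can be computed block-by-block.

B has Jordan form
J =
  [-3,  1,  0]
  [ 0, -3,  1]
  [ 0,  0, -3]
(up to reordering of blocks).

Per-block formulas:
  For a 3×3 Jordan block J_3(-3): exp(t · J_3(-3)) = e^(-3t)·(I + t·N + (t^2/2)·N^2), where N is the 3×3 nilpotent shift.

After assembling e^{tJ} and conjugating by P, we get:

e^{tB} =
  [exp(-3*t), -t*exp(-3*t), -t*exp(-3*t)]
  [-t*exp(-3*t), t^2*exp(-3*t)/2 + exp(-3*t), t^2*exp(-3*t)/2]
  [t*exp(-3*t), -t^2*exp(-3*t)/2, -t^2*exp(-3*t)/2 + exp(-3*t)]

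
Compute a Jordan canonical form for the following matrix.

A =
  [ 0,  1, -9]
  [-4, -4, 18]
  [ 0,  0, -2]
J_2(-2) ⊕ J_1(-2)

The characteristic polynomial is
  det(x·I − A) = x^3 + 6*x^2 + 12*x + 8 = (x + 2)^3

Eigenvalues and multiplicities (the geometric multiplicity of λ is n − rank(A − λI), which equals the number of Jordan blocks for λ):
  λ = -2: algebraic multiplicity = 3, geometric multiplicity = 2

Determining the block sizes for each eigenvalue:
  λ = -2: 2 blocks summing to 3 forces exactly one block of size 2 and the rest size 1 → block sizes [2, 1]

Assembling the blocks gives a Jordan form
J =
  [-2,  1,  0]
  [ 0, -2,  0]
  [ 0,  0, -2]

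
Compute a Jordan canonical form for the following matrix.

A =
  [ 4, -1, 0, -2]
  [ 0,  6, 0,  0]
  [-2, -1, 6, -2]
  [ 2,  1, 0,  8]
J_2(6) ⊕ J_1(6) ⊕ J_1(6)

The characteristic polynomial is
  det(x·I − A) = x^4 - 24*x^3 + 216*x^2 - 864*x + 1296 = (x - 6)^4

Eigenvalues and multiplicities (the geometric multiplicity of λ is n − rank(A − λI), which equals the number of Jordan blocks for λ):
  λ = 6: algebraic multiplicity = 4, geometric multiplicity = 3

Determining the block sizes for each eigenvalue:
  λ = 6: 3 blocks summing to 4 forces exactly one block of size 2 and the rest size 1 → block sizes [2, 1, 1]

Assembling the blocks gives a Jordan form
J =
  [6, 1, 0, 0]
  [0, 6, 0, 0]
  [0, 0, 6, 0]
  [0, 0, 0, 6]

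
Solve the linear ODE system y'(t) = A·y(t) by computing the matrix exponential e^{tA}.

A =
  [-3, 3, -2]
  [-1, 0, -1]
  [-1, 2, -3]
e^{tA} =
  [-t*exp(-2*t) + exp(-2*t), -t^2*exp(-2*t)/2 + 3*t*exp(-2*t), t^2*exp(-2*t)/2 - 2*t*exp(-2*t)]
  [-t*exp(-2*t), -t^2*exp(-2*t)/2 + 2*t*exp(-2*t) + exp(-2*t), t^2*exp(-2*t)/2 - t*exp(-2*t)]
  [-t*exp(-2*t), -t^2*exp(-2*t)/2 + 2*t*exp(-2*t), t^2*exp(-2*t)/2 - t*exp(-2*t) + exp(-2*t)]

Strategy: write A = P · J · P⁻¹ where J is a Jordan canonical form, so e^{tA} = P · e^{tJ} · P⁻¹, and e^{tJ} can be computed block-by-block.

A has Jordan form
J =
  [-2,  1,  0]
  [ 0, -2,  1]
  [ 0,  0, -2]
(up to reordering of blocks).

Per-block formulas:
  For a 3×3 Jordan block J_3(-2): exp(t · J_3(-2)) = e^(-2t)·(I + t·N + (t^2/2)·N^2), where N is the 3×3 nilpotent shift.

After assembling e^{tJ} and conjugating by P, we get:

e^{tA} =
  [-t*exp(-2*t) + exp(-2*t), -t^2*exp(-2*t)/2 + 3*t*exp(-2*t), t^2*exp(-2*t)/2 - 2*t*exp(-2*t)]
  [-t*exp(-2*t), -t^2*exp(-2*t)/2 + 2*t*exp(-2*t) + exp(-2*t), t^2*exp(-2*t)/2 - t*exp(-2*t)]
  [-t*exp(-2*t), -t^2*exp(-2*t)/2 + 2*t*exp(-2*t), t^2*exp(-2*t)/2 - t*exp(-2*t) + exp(-2*t)]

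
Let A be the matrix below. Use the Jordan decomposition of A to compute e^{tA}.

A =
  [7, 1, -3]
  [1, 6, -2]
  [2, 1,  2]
e^{tA} =
  [-t^2*exp(5*t)/2 + 2*t*exp(5*t) + exp(5*t), t*exp(5*t), t^2*exp(5*t)/2 - 3*t*exp(5*t)]
  [-t^2*exp(5*t)/2 + t*exp(5*t), t*exp(5*t) + exp(5*t), t^2*exp(5*t)/2 - 2*t*exp(5*t)]
  [-t^2*exp(5*t)/2 + 2*t*exp(5*t), t*exp(5*t), t^2*exp(5*t)/2 - 3*t*exp(5*t) + exp(5*t)]

Strategy: write A = P · J · P⁻¹ where J is a Jordan canonical form, so e^{tA} = P · e^{tJ} · P⁻¹, and e^{tJ} can be computed block-by-block.

A has Jordan form
J =
  [5, 1, 0]
  [0, 5, 1]
  [0, 0, 5]
(up to reordering of blocks).

Per-block formulas:
  For a 3×3 Jordan block J_3(5): exp(t · J_3(5)) = e^(5t)·(I + t·N + (t^2/2)·N^2), where N is the 3×3 nilpotent shift.

After assembling e^{tJ} and conjugating by P, we get:

e^{tA} =
  [-t^2*exp(5*t)/2 + 2*t*exp(5*t) + exp(5*t), t*exp(5*t), t^2*exp(5*t)/2 - 3*t*exp(5*t)]
  [-t^2*exp(5*t)/2 + t*exp(5*t), t*exp(5*t) + exp(5*t), t^2*exp(5*t)/2 - 2*t*exp(5*t)]
  [-t^2*exp(5*t)/2 + 2*t*exp(5*t), t*exp(5*t), t^2*exp(5*t)/2 - 3*t*exp(5*t) + exp(5*t)]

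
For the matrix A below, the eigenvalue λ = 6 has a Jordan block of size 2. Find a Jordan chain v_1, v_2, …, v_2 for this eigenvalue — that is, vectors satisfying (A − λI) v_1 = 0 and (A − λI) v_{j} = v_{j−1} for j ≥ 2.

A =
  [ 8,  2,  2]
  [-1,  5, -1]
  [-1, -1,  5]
A Jordan chain for λ = 6 of length 2:
v_1 = (2, -1, -1)ᵀ
v_2 = (1, 0, 0)ᵀ

Let N = A − (6)·I. We want v_2 with N^2 v_2 = 0 but N^1 v_2 ≠ 0; then v_{j-1} := N · v_j for j = 2, …, 2.

Pick v_2 = (1, 0, 0)ᵀ.
Then v_1 = N · v_2 = (2, -1, -1)ᵀ.

Sanity check: (A − (6)·I) v_1 = (0, 0, 0)ᵀ = 0. ✓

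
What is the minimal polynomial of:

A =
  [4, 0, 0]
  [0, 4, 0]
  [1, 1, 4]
x^2 - 8*x + 16

The characteristic polynomial is χ_A(x) = (x - 4)^3, so the eigenvalues are known. The minimal polynomial is
  m_A(x) = Π_λ (x − λ)^{k_λ}
where k_λ is the size of the *largest* Jordan block for λ (equivalently, the smallest k with (A − λI)^k v = 0 for every generalised eigenvector v of λ).

  λ = 4: largest Jordan block has size 2, contributing (x − 4)^2

So m_A(x) = (x - 4)^2 = x^2 - 8*x + 16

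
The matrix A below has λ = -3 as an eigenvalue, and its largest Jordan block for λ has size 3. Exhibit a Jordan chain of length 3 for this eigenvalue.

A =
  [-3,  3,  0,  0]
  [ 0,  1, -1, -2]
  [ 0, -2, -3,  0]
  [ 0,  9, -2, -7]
A Jordan chain for λ = -3 of length 3:
v_1 = (12, 0, -8, 4)ᵀ
v_2 = (3, 4, -2, 9)ᵀ
v_3 = (0, 1, 0, 0)ᵀ

Let N = A − (-3)·I. We want v_3 with N^3 v_3 = 0 but N^2 v_3 ≠ 0; then v_{j-1} := N · v_j for j = 3, …, 2.

Pick v_3 = (0, 1, 0, 0)ᵀ.
Then v_2 = N · v_3 = (3, 4, -2, 9)ᵀ.
Then v_1 = N · v_2 = (12, 0, -8, 4)ᵀ.

Sanity check: (A − (-3)·I) v_1 = (0, 0, 0, 0)ᵀ = 0. ✓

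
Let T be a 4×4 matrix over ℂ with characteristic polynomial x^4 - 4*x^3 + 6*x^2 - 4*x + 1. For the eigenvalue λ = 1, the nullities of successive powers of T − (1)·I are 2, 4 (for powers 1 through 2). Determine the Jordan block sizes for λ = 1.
Block sizes for λ = 1: [2, 2]

From the dimensions of kernels of powers, the number of Jordan blocks of size at least j is d_j − d_{j−1} where d_j = dim ker(N^j) (with d_0 = 0). Computing the differences gives [2, 2].
The number of blocks of size exactly k is (#blocks of size ≥ k) − (#blocks of size ≥ k + 1), so the partition is: 2 block(s) of size 2.
In nonincreasing order the block sizes are [2, 2].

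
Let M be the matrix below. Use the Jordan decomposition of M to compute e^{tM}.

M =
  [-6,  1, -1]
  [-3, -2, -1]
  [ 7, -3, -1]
e^{tM} =
  [-t^2*exp(-3*t)/2 - 3*t*exp(-3*t) + exp(-3*t), t^2*exp(-3*t)/2 + t*exp(-3*t), -t*exp(-3*t)]
  [-t^2*exp(-3*t)/2 - 3*t*exp(-3*t), t^2*exp(-3*t)/2 + t*exp(-3*t) + exp(-3*t), -t*exp(-3*t)]
  [t^2*exp(-3*t) + 7*t*exp(-3*t), -t^2*exp(-3*t) - 3*t*exp(-3*t), 2*t*exp(-3*t) + exp(-3*t)]

Strategy: write M = P · J · P⁻¹ where J is a Jordan canonical form, so e^{tM} = P · e^{tJ} · P⁻¹, and e^{tJ} can be computed block-by-block.

M has Jordan form
J =
  [-3,  1,  0]
  [ 0, -3,  1]
  [ 0,  0, -3]
(up to reordering of blocks).

Per-block formulas:
  For a 3×3 Jordan block J_3(-3): exp(t · J_3(-3)) = e^(-3t)·(I + t·N + (t^2/2)·N^2), where N is the 3×3 nilpotent shift.

After assembling e^{tJ} and conjugating by P, we get:

e^{tM} =
  [-t^2*exp(-3*t)/2 - 3*t*exp(-3*t) + exp(-3*t), t^2*exp(-3*t)/2 + t*exp(-3*t), -t*exp(-3*t)]
  [-t^2*exp(-3*t)/2 - 3*t*exp(-3*t), t^2*exp(-3*t)/2 + t*exp(-3*t) + exp(-3*t), -t*exp(-3*t)]
  [t^2*exp(-3*t) + 7*t*exp(-3*t), -t^2*exp(-3*t) - 3*t*exp(-3*t), 2*t*exp(-3*t) + exp(-3*t)]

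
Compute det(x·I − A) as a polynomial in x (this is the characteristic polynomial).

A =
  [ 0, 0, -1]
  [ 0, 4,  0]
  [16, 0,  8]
x^3 - 12*x^2 + 48*x - 64

Expanding det(x·I − A) (e.g. by cofactor expansion or by noting that A is similar to its Jordan form J, which has the same characteristic polynomial as A) gives
  χ_A(x) = x^3 - 12*x^2 + 48*x - 64
which factors as (x - 4)^3. The eigenvalues (with algebraic multiplicities) are λ = 4 with multiplicity 3.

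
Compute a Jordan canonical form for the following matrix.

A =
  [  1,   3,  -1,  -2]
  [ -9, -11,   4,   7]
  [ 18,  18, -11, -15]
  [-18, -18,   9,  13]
J_2(-2) ⊕ J_2(-2)

The characteristic polynomial is
  det(x·I − A) = x^4 + 8*x^3 + 24*x^2 + 32*x + 16 = (x + 2)^4

Eigenvalues and multiplicities (the geometric multiplicity of λ is n − rank(A − λI), which equals the number of Jordan blocks for λ):
  λ = -2: algebraic multiplicity = 4, geometric multiplicity = 2

Determining the block sizes for each eigenvalue:
  λ = -2: with am = 4 and gm = 2, the partition is not yet determined (e.g. several partitions of 4 into 2 parts exist). Let N = A − (-2)·I. Computing rank(N^1) = 2, rank(N^2) = 0; the number of blocks of size ≥ j is rank(N^{j−1}) − rank(N^j), giving [2, 2]. So we have 2 block(s) of size 2 → block sizes [2, 2]

Assembling the blocks gives a Jordan form
J =
  [-2,  1,  0,  0]
  [ 0, -2,  0,  0]
  [ 0,  0, -2,  1]
  [ 0,  0,  0, -2]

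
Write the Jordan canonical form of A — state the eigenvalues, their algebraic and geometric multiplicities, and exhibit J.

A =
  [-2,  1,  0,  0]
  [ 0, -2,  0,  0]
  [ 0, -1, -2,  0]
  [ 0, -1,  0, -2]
J_2(-2) ⊕ J_1(-2) ⊕ J_1(-2)

The characteristic polynomial is
  det(x·I − A) = x^4 + 8*x^3 + 24*x^2 + 32*x + 16 = (x + 2)^4

Eigenvalues and multiplicities (the geometric multiplicity of λ is n − rank(A − λI), which equals the number of Jordan blocks for λ):
  λ = -2: algebraic multiplicity = 4, geometric multiplicity = 3

Determining the block sizes for each eigenvalue:
  λ = -2: 3 blocks summing to 4 forces exactly one block of size 2 and the rest size 1 → block sizes [2, 1, 1]

Assembling the blocks gives a Jordan form
J =
  [-2,  1,  0,  0]
  [ 0, -2,  0,  0]
  [ 0,  0, -2,  0]
  [ 0,  0,  0, -2]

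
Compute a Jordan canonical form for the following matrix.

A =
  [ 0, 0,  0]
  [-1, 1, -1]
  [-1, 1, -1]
J_2(0) ⊕ J_1(0)

The characteristic polynomial is
  det(x·I − A) = x^3

Eigenvalues and multiplicities (the geometric multiplicity of λ is n − rank(A − λI), which equals the number of Jordan blocks for λ):
  λ = 0: algebraic multiplicity = 3, geometric multiplicity = 2

Determining the block sizes for each eigenvalue:
  λ = 0: 2 blocks summing to 3 forces exactly one block of size 2 and the rest size 1 → block sizes [2, 1]

Assembling the blocks gives a Jordan form
J =
  [0, 1, 0]
  [0, 0, 0]
  [0, 0, 0]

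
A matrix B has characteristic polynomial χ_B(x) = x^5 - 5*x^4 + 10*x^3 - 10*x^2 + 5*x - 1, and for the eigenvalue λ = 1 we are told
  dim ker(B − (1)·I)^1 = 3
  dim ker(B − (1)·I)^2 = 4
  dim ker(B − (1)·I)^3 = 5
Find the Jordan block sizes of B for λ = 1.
Block sizes for λ = 1: [3, 1, 1]

From the dimensions of kernels of powers, the number of Jordan blocks of size at least j is d_j − d_{j−1} where d_j = dim ker(N^j) (with d_0 = 0). Computing the differences gives [3, 1, 1].
The number of blocks of size exactly k is (#blocks of size ≥ k) − (#blocks of size ≥ k + 1), so the partition is: 2 block(s) of size 1, 1 block(s) of size 3.
In nonincreasing order the block sizes are [3, 1, 1].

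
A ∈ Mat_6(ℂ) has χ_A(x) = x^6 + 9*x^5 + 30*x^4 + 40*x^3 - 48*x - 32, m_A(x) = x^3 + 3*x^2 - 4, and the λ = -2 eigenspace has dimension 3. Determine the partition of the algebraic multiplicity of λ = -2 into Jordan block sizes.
Block sizes for λ = -2: [2, 2, 1]

Step 1 — from the characteristic polynomial, algebraic multiplicity of λ = -2 is 5. From dim ker(A − (-2)·I) = 3, there are exactly 3 Jordan blocks for λ = -2.
Step 2 — from the minimal polynomial, the factor (x + 2)^2 tells us the largest block for λ = -2 has size 2.
Step 3 — with total size 5, 3 blocks, and largest block 2, the block sizes (in nonincreasing order) are [2, 2, 1].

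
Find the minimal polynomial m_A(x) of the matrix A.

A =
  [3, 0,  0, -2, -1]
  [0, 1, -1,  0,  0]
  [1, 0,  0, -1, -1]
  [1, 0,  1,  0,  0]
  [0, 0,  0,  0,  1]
x^3 - 3*x^2 + 3*x - 1

The characteristic polynomial is χ_A(x) = (x - 1)^5, so the eigenvalues are known. The minimal polynomial is
  m_A(x) = Π_λ (x − λ)^{k_λ}
where k_λ is the size of the *largest* Jordan block for λ (equivalently, the smallest k with (A − λI)^k v = 0 for every generalised eigenvector v of λ).

  λ = 1: largest Jordan block has size 3, contributing (x − 1)^3

So m_A(x) = (x - 1)^3 = x^3 - 3*x^2 + 3*x - 1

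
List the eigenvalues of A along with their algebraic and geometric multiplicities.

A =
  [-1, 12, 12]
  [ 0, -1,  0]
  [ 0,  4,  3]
λ = -1: alg = 2, geom = 2; λ = 3: alg = 1, geom = 1

Step 1 — factor the characteristic polynomial to read off the algebraic multiplicities:
  χ_A(x) = (x - 3)*(x + 1)^2

Step 2 — compute geometric multiplicities via the rank-nullity identity g(λ) = n − rank(A − λI):
  rank(A − (-1)·I) = 1, so dim ker(A − (-1)·I) = n − 1 = 2
  rank(A − (3)·I) = 2, so dim ker(A − (3)·I) = n − 2 = 1

Summary:
  λ = -1: algebraic multiplicity = 2, geometric multiplicity = 2
  λ = 3: algebraic multiplicity = 1, geometric multiplicity = 1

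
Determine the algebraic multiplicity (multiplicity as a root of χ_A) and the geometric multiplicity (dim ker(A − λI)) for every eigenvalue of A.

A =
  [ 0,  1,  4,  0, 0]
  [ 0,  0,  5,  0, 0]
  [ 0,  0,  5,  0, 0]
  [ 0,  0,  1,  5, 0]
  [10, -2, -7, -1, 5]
λ = 0: alg = 2, geom = 1; λ = 5: alg = 3, geom = 1

Step 1 — factor the characteristic polynomial to read off the algebraic multiplicities:
  χ_A(x) = x^2*(x - 5)^3

Step 2 — compute geometric multiplicities via the rank-nullity identity g(λ) = n − rank(A − λI):
  rank(A − (0)·I) = 4, so dim ker(A − (0)·I) = n − 4 = 1
  rank(A − (5)·I) = 4, so dim ker(A − (5)·I) = n − 4 = 1

Summary:
  λ = 0: algebraic multiplicity = 2, geometric multiplicity = 1
  λ = 5: algebraic multiplicity = 3, geometric multiplicity = 1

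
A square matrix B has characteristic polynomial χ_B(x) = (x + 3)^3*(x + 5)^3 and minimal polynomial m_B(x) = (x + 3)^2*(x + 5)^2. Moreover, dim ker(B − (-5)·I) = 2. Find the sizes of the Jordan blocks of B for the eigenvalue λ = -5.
Block sizes for λ = -5: [2, 1]

Step 1 — from the characteristic polynomial, algebraic multiplicity of λ = -5 is 3. From dim ker(B − (-5)·I) = 2, there are exactly 2 Jordan blocks for λ = -5.
Step 2 — from the minimal polynomial, the factor (x + 5)^2 tells us the largest block for λ = -5 has size 2.
Step 3 — with total size 3, 2 blocks, and largest block 2, the block sizes (in nonincreasing order) are [2, 1].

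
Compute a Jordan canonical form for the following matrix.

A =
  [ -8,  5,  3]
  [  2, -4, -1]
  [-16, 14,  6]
J_3(-2)

The characteristic polynomial is
  det(x·I − A) = x^3 + 6*x^2 + 12*x + 8 = (x + 2)^3

Eigenvalues and multiplicities (the geometric multiplicity of λ is n − rank(A − λI), which equals the number of Jordan blocks for λ):
  λ = -2: algebraic multiplicity = 3, geometric multiplicity = 1

Determining the block sizes for each eigenvalue:
  λ = -2: one block (gm = 1), so the single block has size am = 3 → block sizes [3]

Assembling the blocks gives a Jordan form
J =
  [-2,  1,  0]
  [ 0, -2,  1]
  [ 0,  0, -2]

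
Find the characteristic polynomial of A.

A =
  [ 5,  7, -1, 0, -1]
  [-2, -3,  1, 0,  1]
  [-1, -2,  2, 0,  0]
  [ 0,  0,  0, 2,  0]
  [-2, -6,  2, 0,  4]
x^5 - 10*x^4 + 40*x^3 - 80*x^2 + 80*x - 32

Expanding det(x·I − A) (e.g. by cofactor expansion or by noting that A is similar to its Jordan form J, which has the same characteristic polynomial as A) gives
  χ_A(x) = x^5 - 10*x^4 + 40*x^3 - 80*x^2 + 80*x - 32
which factors as (x - 2)^5. The eigenvalues (with algebraic multiplicities) are λ = 2 with multiplicity 5.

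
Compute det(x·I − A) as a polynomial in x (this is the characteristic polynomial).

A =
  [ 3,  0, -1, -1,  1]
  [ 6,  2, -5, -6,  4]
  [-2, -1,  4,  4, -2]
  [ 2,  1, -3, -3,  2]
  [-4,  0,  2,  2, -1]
x^5 - 5*x^4 + 10*x^3 - 10*x^2 + 5*x - 1

Expanding det(x·I − A) (e.g. by cofactor expansion or by noting that A is similar to its Jordan form J, which has the same characteristic polynomial as A) gives
  χ_A(x) = x^5 - 5*x^4 + 10*x^3 - 10*x^2 + 5*x - 1
which factors as (x - 1)^5. The eigenvalues (with algebraic multiplicities) are λ = 1 with multiplicity 5.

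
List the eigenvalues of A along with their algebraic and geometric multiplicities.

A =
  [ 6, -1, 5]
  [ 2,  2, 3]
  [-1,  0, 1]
λ = 3: alg = 3, geom = 1

Step 1 — factor the characteristic polynomial to read off the algebraic multiplicities:
  χ_A(x) = (x - 3)^3

Step 2 — compute geometric multiplicities via the rank-nullity identity g(λ) = n − rank(A − λI):
  rank(A − (3)·I) = 2, so dim ker(A − (3)·I) = n − 2 = 1

Summary:
  λ = 3: algebraic multiplicity = 3, geometric multiplicity = 1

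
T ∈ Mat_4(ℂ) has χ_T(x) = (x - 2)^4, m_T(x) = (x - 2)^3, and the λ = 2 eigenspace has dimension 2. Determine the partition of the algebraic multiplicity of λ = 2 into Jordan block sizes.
Block sizes for λ = 2: [3, 1]

Step 1 — from the characteristic polynomial, algebraic multiplicity of λ = 2 is 4. From dim ker(T − (2)·I) = 2, there are exactly 2 Jordan blocks for λ = 2.
Step 2 — from the minimal polynomial, the factor (x − 2)^3 tells us the largest block for λ = 2 has size 3.
Step 3 — with total size 4, 2 blocks, and largest block 3, the block sizes (in nonincreasing order) are [3, 1].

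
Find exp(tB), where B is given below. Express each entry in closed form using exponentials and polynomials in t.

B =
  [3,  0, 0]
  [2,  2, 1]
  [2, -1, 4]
e^{tB} =
  [exp(3*t), 0, 0]
  [2*t*exp(3*t), -t*exp(3*t) + exp(3*t), t*exp(3*t)]
  [2*t*exp(3*t), -t*exp(3*t), t*exp(3*t) + exp(3*t)]

Strategy: write B = P · J · P⁻¹ where J is a Jordan canonical form, so e^{tB} = P · e^{tJ} · P⁻¹, and e^{tJ} can be computed block-by-block.

B has Jordan form
J =
  [3, 1, 0]
  [0, 3, 0]
  [0, 0, 3]
(up to reordering of blocks).

Per-block formulas:
  For a 2×2 Jordan block J_2(3): exp(t · J_2(3)) = e^(3t)·(I + t·N), where N is the 2×2 nilpotent shift.
  For a 1×1 block at λ = 3: exp(t · [3]) = [e^(3t)].

After assembling e^{tJ} and conjugating by P, we get:

e^{tB} =
  [exp(3*t), 0, 0]
  [2*t*exp(3*t), -t*exp(3*t) + exp(3*t), t*exp(3*t)]
  [2*t*exp(3*t), -t*exp(3*t), t*exp(3*t) + exp(3*t)]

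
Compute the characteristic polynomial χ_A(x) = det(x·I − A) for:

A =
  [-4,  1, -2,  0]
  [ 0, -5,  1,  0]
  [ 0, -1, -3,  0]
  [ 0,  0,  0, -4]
x^4 + 16*x^3 + 96*x^2 + 256*x + 256

Expanding det(x·I − A) (e.g. by cofactor expansion or by noting that A is similar to its Jordan form J, which has the same characteristic polynomial as A) gives
  χ_A(x) = x^4 + 16*x^3 + 96*x^2 + 256*x + 256
which factors as (x + 4)^4. The eigenvalues (with algebraic multiplicities) are λ = -4 with multiplicity 4.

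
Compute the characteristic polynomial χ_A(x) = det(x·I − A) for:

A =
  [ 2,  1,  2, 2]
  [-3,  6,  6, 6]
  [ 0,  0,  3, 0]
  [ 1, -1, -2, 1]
x^4 - 12*x^3 + 54*x^2 - 108*x + 81

Expanding det(x·I − A) (e.g. by cofactor expansion or by noting that A is similar to its Jordan form J, which has the same characteristic polynomial as A) gives
  χ_A(x) = x^4 - 12*x^3 + 54*x^2 - 108*x + 81
which factors as (x - 3)^4. The eigenvalues (with algebraic multiplicities) are λ = 3 with multiplicity 4.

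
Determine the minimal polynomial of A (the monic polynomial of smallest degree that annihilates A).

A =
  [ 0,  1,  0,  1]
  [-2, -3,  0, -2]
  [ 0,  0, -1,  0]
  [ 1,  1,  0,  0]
x^2 + 2*x + 1

The characteristic polynomial is χ_A(x) = (x + 1)^4, so the eigenvalues are known. The minimal polynomial is
  m_A(x) = Π_λ (x − λ)^{k_λ}
where k_λ is the size of the *largest* Jordan block for λ (equivalently, the smallest k with (A − λI)^k v = 0 for every generalised eigenvector v of λ).

  λ = -1: largest Jordan block has size 2, contributing (x + 1)^2

So m_A(x) = (x + 1)^2 = x^2 + 2*x + 1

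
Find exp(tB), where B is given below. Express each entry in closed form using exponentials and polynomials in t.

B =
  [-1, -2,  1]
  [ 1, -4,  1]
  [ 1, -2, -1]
e^{tB} =
  [t*exp(-2*t) + exp(-2*t), -2*t*exp(-2*t), t*exp(-2*t)]
  [t*exp(-2*t), -2*t*exp(-2*t) + exp(-2*t), t*exp(-2*t)]
  [t*exp(-2*t), -2*t*exp(-2*t), t*exp(-2*t) + exp(-2*t)]

Strategy: write B = P · J · P⁻¹ where J is a Jordan canonical form, so e^{tB} = P · e^{tJ} · P⁻¹, and e^{tJ} can be computed block-by-block.

B has Jordan form
J =
  [-2,  1,  0]
  [ 0, -2,  0]
  [ 0,  0, -2]
(up to reordering of blocks).

Per-block formulas:
  For a 1×1 block at λ = -2: exp(t · [-2]) = [e^(-2t)].
  For a 2×2 Jordan block J_2(-2): exp(t · J_2(-2)) = e^(-2t)·(I + t·N), where N is the 2×2 nilpotent shift.

After assembling e^{tJ} and conjugating by P, we get:

e^{tB} =
  [t*exp(-2*t) + exp(-2*t), -2*t*exp(-2*t), t*exp(-2*t)]
  [t*exp(-2*t), -2*t*exp(-2*t) + exp(-2*t), t*exp(-2*t)]
  [t*exp(-2*t), -2*t*exp(-2*t), t*exp(-2*t) + exp(-2*t)]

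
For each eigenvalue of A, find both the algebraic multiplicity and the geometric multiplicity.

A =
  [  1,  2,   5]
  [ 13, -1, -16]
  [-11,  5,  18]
λ = 6: alg = 3, geom = 1

Step 1 — factor the characteristic polynomial to read off the algebraic multiplicities:
  χ_A(x) = (x - 6)^3

Step 2 — compute geometric multiplicities via the rank-nullity identity g(λ) = n − rank(A − λI):
  rank(A − (6)·I) = 2, so dim ker(A − (6)·I) = n − 2 = 1

Summary:
  λ = 6: algebraic multiplicity = 3, geometric multiplicity = 1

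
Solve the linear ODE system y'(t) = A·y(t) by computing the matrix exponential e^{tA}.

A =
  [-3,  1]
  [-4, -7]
e^{tA} =
  [2*t*exp(-5*t) + exp(-5*t), t*exp(-5*t)]
  [-4*t*exp(-5*t), -2*t*exp(-5*t) + exp(-5*t)]

Strategy: write A = P · J · P⁻¹ where J is a Jordan canonical form, so e^{tA} = P · e^{tJ} · P⁻¹, and e^{tJ} can be computed block-by-block.

A has Jordan form
J =
  [-5,  1]
  [ 0, -5]
(up to reordering of blocks).

Per-block formulas:
  For a 2×2 Jordan block J_2(-5): exp(t · J_2(-5)) = e^(-5t)·(I + t·N), where N is the 2×2 nilpotent shift.

After assembling e^{tJ} and conjugating by P, we get:

e^{tA} =
  [2*t*exp(-5*t) + exp(-5*t), t*exp(-5*t)]
  [-4*t*exp(-5*t), -2*t*exp(-5*t) + exp(-5*t)]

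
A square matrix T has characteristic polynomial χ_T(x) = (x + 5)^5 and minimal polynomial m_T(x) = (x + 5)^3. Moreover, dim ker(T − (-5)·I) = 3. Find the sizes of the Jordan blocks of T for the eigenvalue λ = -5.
Block sizes for λ = -5: [3, 1, 1]

Step 1 — from the characteristic polynomial, algebraic multiplicity of λ = -5 is 5. From dim ker(T − (-5)·I) = 3, there are exactly 3 Jordan blocks for λ = -5.
Step 2 — from the minimal polynomial, the factor (x + 5)^3 tells us the largest block for λ = -5 has size 3.
Step 3 — with total size 5, 3 blocks, and largest block 3, the block sizes (in nonincreasing order) are [3, 1, 1].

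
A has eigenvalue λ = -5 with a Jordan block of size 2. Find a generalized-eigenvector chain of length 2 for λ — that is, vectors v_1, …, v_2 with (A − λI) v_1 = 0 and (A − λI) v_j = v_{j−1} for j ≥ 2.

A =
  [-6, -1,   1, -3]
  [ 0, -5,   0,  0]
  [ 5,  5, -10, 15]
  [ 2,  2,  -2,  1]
A Jordan chain for λ = -5 of length 2:
v_1 = (-1, 0, 5, 2)ᵀ
v_2 = (1, 0, 0, 0)ᵀ

Let N = A − (-5)·I. We want v_2 with N^2 v_2 = 0 but N^1 v_2 ≠ 0; then v_{j-1} := N · v_j for j = 2, …, 2.

Pick v_2 = (1, 0, 0, 0)ᵀ.
Then v_1 = N · v_2 = (-1, 0, 5, 2)ᵀ.

Sanity check: (A − (-5)·I) v_1 = (0, 0, 0, 0)ᵀ = 0. ✓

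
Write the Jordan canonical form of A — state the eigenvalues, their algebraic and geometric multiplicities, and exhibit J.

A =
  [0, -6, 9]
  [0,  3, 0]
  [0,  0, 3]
J_1(0) ⊕ J_1(3) ⊕ J_1(3)

The characteristic polynomial is
  det(x·I − A) = x^3 - 6*x^2 + 9*x = x*(x - 3)^2

Eigenvalues and multiplicities (the geometric multiplicity of λ is n − rank(A − λI), which equals the number of Jordan blocks for λ):
  λ = 0: algebraic multiplicity = 1, geometric multiplicity = 1
  λ = 3: algebraic multiplicity = 2, geometric multiplicity = 2

Determining the block sizes for each eigenvalue:
  λ = 0: one block (gm = 1), so the single block has size am = 1 → block sizes [1]
  λ = 3: gm = am = 2, so every block has size 1 → block sizes [1, 1]

Assembling the blocks gives a Jordan form
J =
  [0, 0, 0]
  [0, 3, 0]
  [0, 0, 3]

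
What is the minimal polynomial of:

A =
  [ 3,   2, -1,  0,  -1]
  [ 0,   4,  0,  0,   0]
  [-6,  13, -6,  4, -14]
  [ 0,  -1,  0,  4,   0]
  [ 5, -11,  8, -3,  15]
x^3 - 12*x^2 + 48*x - 64

The characteristic polynomial is χ_A(x) = (x - 4)^5, so the eigenvalues are known. The minimal polynomial is
  m_A(x) = Π_λ (x − λ)^{k_λ}
where k_λ is the size of the *largest* Jordan block for λ (equivalently, the smallest k with (A − λI)^k v = 0 for every generalised eigenvector v of λ).

  λ = 4: largest Jordan block has size 3, contributing (x − 4)^3

So m_A(x) = (x - 4)^3 = x^3 - 12*x^2 + 48*x - 64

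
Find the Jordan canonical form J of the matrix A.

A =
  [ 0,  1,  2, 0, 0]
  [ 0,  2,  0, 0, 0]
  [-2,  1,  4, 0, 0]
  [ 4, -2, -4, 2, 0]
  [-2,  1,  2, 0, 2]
J_2(2) ⊕ J_1(2) ⊕ J_1(2) ⊕ J_1(2)

The characteristic polynomial is
  det(x·I − A) = x^5 - 10*x^4 + 40*x^3 - 80*x^2 + 80*x - 32 = (x - 2)^5

Eigenvalues and multiplicities (the geometric multiplicity of λ is n − rank(A − λI), which equals the number of Jordan blocks for λ):
  λ = 2: algebraic multiplicity = 5, geometric multiplicity = 4

Determining the block sizes for each eigenvalue:
  λ = 2: 4 blocks summing to 5 forces exactly one block of size 2 and the rest size 1 → block sizes [2, 1, 1, 1]

Assembling the blocks gives a Jordan form
J =
  [2, 1, 0, 0, 0]
  [0, 2, 0, 0, 0]
  [0, 0, 2, 0, 0]
  [0, 0, 0, 2, 0]
  [0, 0, 0, 0, 2]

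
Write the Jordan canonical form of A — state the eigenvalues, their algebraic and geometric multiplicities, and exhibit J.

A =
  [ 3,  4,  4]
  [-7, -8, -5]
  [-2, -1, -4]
J_3(-3)

The characteristic polynomial is
  det(x·I − A) = x^3 + 9*x^2 + 27*x + 27 = (x + 3)^3

Eigenvalues and multiplicities (the geometric multiplicity of λ is n − rank(A − λI), which equals the number of Jordan blocks for λ):
  λ = -3: algebraic multiplicity = 3, geometric multiplicity = 1

Determining the block sizes for each eigenvalue:
  λ = -3: one block (gm = 1), so the single block has size am = 3 → block sizes [3]

Assembling the blocks gives a Jordan form
J =
  [-3,  1,  0]
  [ 0, -3,  1]
  [ 0,  0, -3]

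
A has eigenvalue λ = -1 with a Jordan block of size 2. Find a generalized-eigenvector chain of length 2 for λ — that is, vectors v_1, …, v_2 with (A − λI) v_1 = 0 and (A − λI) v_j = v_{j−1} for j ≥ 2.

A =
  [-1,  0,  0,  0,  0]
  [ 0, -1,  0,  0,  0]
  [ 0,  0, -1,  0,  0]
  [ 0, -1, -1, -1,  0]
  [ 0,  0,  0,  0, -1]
A Jordan chain for λ = -1 of length 2:
v_1 = (0, 0, 0, -1, 0)ᵀ
v_2 = (0, 1, 0, 0, 0)ᵀ

Let N = A − (-1)·I. We want v_2 with N^2 v_2 = 0 but N^1 v_2 ≠ 0; then v_{j-1} := N · v_j for j = 2, …, 2.

Pick v_2 = (0, 1, 0, 0, 0)ᵀ.
Then v_1 = N · v_2 = (0, 0, 0, -1, 0)ᵀ.

Sanity check: (A − (-1)·I) v_1 = (0, 0, 0, 0, 0)ᵀ = 0. ✓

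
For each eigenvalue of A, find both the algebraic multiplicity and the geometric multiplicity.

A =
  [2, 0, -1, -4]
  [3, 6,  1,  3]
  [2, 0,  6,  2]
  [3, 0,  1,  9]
λ = 5: alg = 1, geom = 1; λ = 6: alg = 3, geom = 2

Step 1 — factor the characteristic polynomial to read off the algebraic multiplicities:
  χ_A(x) = (x - 6)^3*(x - 5)

Step 2 — compute geometric multiplicities via the rank-nullity identity g(λ) = n − rank(A − λI):
  rank(A − (5)·I) = 3, so dim ker(A − (5)·I) = n − 3 = 1
  rank(A − (6)·I) = 2, so dim ker(A − (6)·I) = n − 2 = 2

Summary:
  λ = 5: algebraic multiplicity = 1, geometric multiplicity = 1
  λ = 6: algebraic multiplicity = 3, geometric multiplicity = 2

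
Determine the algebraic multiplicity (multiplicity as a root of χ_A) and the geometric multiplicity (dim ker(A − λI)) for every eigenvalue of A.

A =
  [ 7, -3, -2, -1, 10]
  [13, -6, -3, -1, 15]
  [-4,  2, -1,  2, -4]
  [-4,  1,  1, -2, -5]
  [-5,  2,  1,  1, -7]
λ = -2: alg = 4, geom = 2; λ = -1: alg = 1, geom = 1

Step 1 — factor the characteristic polynomial to read off the algebraic multiplicities:
  χ_A(x) = (x + 1)*(x + 2)^4

Step 2 — compute geometric multiplicities via the rank-nullity identity g(λ) = n − rank(A − λI):
  rank(A − (-2)·I) = 3, so dim ker(A − (-2)·I) = n − 3 = 2
  rank(A − (-1)·I) = 4, so dim ker(A − (-1)·I) = n − 4 = 1

Summary:
  λ = -2: algebraic multiplicity = 4, geometric multiplicity = 2
  λ = -1: algebraic multiplicity = 1, geometric multiplicity = 1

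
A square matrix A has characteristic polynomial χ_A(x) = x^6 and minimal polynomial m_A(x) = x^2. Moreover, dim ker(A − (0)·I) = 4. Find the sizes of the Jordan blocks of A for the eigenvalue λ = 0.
Block sizes for λ = 0: [2, 2, 1, 1]

Step 1 — from the characteristic polynomial, algebraic multiplicity of λ = 0 is 6. From dim ker(A − (0)·I) = 4, there are exactly 4 Jordan blocks for λ = 0.
Step 2 — from the minimal polynomial, the factor (x − 0)^2 tells us the largest block for λ = 0 has size 2.
Step 3 — with total size 6, 4 blocks, and largest block 2, the block sizes (in nonincreasing order) are [2, 2, 1, 1].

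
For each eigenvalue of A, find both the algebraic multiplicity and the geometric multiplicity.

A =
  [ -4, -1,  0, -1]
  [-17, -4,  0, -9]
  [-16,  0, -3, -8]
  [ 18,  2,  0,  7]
λ = -3: alg = 3, geom = 2; λ = 5: alg = 1, geom = 1

Step 1 — factor the characteristic polynomial to read off the algebraic multiplicities:
  χ_A(x) = (x - 5)*(x + 3)^3

Step 2 — compute geometric multiplicities via the rank-nullity identity g(λ) = n − rank(A − λI):
  rank(A − (-3)·I) = 2, so dim ker(A − (-3)·I) = n − 2 = 2
  rank(A − (5)·I) = 3, so dim ker(A − (5)·I) = n − 3 = 1

Summary:
  λ = -3: algebraic multiplicity = 3, geometric multiplicity = 2
  λ = 5: algebraic multiplicity = 1, geometric multiplicity = 1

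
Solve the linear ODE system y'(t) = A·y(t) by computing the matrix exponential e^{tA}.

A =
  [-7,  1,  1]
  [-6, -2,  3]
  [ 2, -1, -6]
e^{tA} =
  [-2*t*exp(-5*t) + exp(-5*t), t*exp(-5*t), t*exp(-5*t)]
  [-6*t*exp(-5*t), 3*t*exp(-5*t) + exp(-5*t), 3*t*exp(-5*t)]
  [2*t*exp(-5*t), -t*exp(-5*t), -t*exp(-5*t) + exp(-5*t)]

Strategy: write A = P · J · P⁻¹ where J is a Jordan canonical form, so e^{tA} = P · e^{tJ} · P⁻¹, and e^{tJ} can be computed block-by-block.

A has Jordan form
J =
  [-5,  1,  0]
  [ 0, -5,  0]
  [ 0,  0, -5]
(up to reordering of blocks).

Per-block formulas:
  For a 1×1 block at λ = -5: exp(t · [-5]) = [e^(-5t)].
  For a 2×2 Jordan block J_2(-5): exp(t · J_2(-5)) = e^(-5t)·(I + t·N), where N is the 2×2 nilpotent shift.

After assembling e^{tJ} and conjugating by P, we get:

e^{tA} =
  [-2*t*exp(-5*t) + exp(-5*t), t*exp(-5*t), t*exp(-5*t)]
  [-6*t*exp(-5*t), 3*t*exp(-5*t) + exp(-5*t), 3*t*exp(-5*t)]
  [2*t*exp(-5*t), -t*exp(-5*t), -t*exp(-5*t) + exp(-5*t)]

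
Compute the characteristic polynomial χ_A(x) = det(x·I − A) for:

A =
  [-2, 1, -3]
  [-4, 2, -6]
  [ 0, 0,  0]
x^3

Expanding det(x·I − A) (e.g. by cofactor expansion or by noting that A is similar to its Jordan form J, which has the same characteristic polynomial as A) gives
  χ_A(x) = x^3
which factors as x^3. The eigenvalues (with algebraic multiplicities) are λ = 0 with multiplicity 3.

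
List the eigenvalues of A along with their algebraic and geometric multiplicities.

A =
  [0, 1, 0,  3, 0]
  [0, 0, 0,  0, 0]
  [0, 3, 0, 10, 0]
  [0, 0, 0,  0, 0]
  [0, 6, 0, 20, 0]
λ = 0: alg = 5, geom = 3

Step 1 — factor the characteristic polynomial to read off the algebraic multiplicities:
  χ_A(x) = x^5

Step 2 — compute geometric multiplicities via the rank-nullity identity g(λ) = n − rank(A − λI):
  rank(A − (0)·I) = 2, so dim ker(A − (0)·I) = n − 2 = 3

Summary:
  λ = 0: algebraic multiplicity = 5, geometric multiplicity = 3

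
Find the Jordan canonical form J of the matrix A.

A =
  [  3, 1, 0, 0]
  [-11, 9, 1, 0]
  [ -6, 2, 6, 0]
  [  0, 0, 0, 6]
J_3(6) ⊕ J_1(6)

The characteristic polynomial is
  det(x·I − A) = x^4 - 24*x^3 + 216*x^2 - 864*x + 1296 = (x - 6)^4

Eigenvalues and multiplicities (the geometric multiplicity of λ is n − rank(A − λI), which equals the number of Jordan blocks for λ):
  λ = 6: algebraic multiplicity = 4, geometric multiplicity = 2

Determining the block sizes for each eigenvalue:
  λ = 6: with am = 4 and gm = 2, the partition is not yet determined (e.g. several partitions of 4 into 2 parts exist). Let N = A − (6)·I. Computing rank(N^1) = 2, rank(N^2) = 1, rank(N^3) = 0; the number of blocks of size ≥ j is rank(N^{j−1}) − rank(N^j), giving [2, 1, 1]. So we have 1 block(s) of size 3, 1 block(s) of size 1 → block sizes [3, 1]

Assembling the blocks gives a Jordan form
J =
  [6, 1, 0, 0]
  [0, 6, 1, 0]
  [0, 0, 6, 0]
  [0, 0, 0, 6]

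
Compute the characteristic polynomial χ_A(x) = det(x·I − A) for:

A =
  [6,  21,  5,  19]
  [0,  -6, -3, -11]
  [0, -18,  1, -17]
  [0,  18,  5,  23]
x^4 - 24*x^3 + 216*x^2 - 864*x + 1296

Expanding det(x·I − A) (e.g. by cofactor expansion or by noting that A is similar to its Jordan form J, which has the same characteristic polynomial as A) gives
  χ_A(x) = x^4 - 24*x^3 + 216*x^2 - 864*x + 1296
which factors as (x - 6)^4. The eigenvalues (with algebraic multiplicities) are λ = 6 with multiplicity 4.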